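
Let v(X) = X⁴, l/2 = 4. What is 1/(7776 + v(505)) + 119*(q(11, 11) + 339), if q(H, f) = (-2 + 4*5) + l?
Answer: 2824915036147436/65037758401 ≈ 43435.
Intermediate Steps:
l = 8 (l = 2*4 = 8)
q(H, f) = 26 (q(H, f) = (-2 + 4*5) + 8 = (-2 + 20) + 8 = 18 + 8 = 26)
1/(7776 + v(505)) + 119*(q(11, 11) + 339) = 1/(7776 + 505⁴) + 119*(26 + 339) = 1/(7776 + 65037750625) + 119*365 = 1/65037758401 + 43435 = 2824915036147436/65037758401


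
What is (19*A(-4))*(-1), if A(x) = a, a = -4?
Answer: 76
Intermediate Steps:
A(x) = -4
(19*A(-4))*(-1) = (19*(-4))*(-1) = -76*(-1) = 76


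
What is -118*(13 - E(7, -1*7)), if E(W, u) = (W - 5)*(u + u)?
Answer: -4838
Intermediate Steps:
E(W, u) = 2*u*(-5 + W) (E(W, u) = (-5 + W)*(2*u) = 2*u*(-5 + W))
-118*(13 - E(7, -1*7)) = -118*(13 - 2*(-1*7)*(-5 + 7)) = -118*(13 - 2*(-7)*2) = -118*(13 - 1*(-28)) = -118*(13 + 28) = -118*41 = -4838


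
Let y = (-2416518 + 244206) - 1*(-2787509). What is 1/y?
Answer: 1/615197 ≈ 1.6255e-6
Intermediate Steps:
y = 615197 (y = -2172312 + 2787509 = 615197)
1/y = 1/615197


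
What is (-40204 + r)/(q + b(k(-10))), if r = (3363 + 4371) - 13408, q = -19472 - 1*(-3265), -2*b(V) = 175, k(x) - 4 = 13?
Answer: 91756/32589 ≈ 2.8156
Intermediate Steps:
k(x) = 17 (k(x) = 4 + 13 = 17)
b(V) = -175/2 (b(V) = -½*175 = -175/2)
q = -16207 (q = -19472 + 3265 = -16207)
r = -5674 (r = 7734 - 13408 = -5674)
(-40204 + r)/(q + b(k(-10))) = (-40204 - 5674)/(-16207 - 175/2) = -45878/(-32589/2) = -45878*(-2/32589) = 91756/32589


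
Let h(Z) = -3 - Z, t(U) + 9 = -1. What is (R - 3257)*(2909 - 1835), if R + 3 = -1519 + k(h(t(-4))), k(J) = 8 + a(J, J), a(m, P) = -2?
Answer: -5126202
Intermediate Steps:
t(U) = -10 (t(U) = -9 - 1 = -10)
k(J) = 6 (k(J) = 8 - 2 = 6)
R = -1516 (R = -3 + (-1519 + 6) = -3 - 1513 = -1516)
(R - 3257)*(2909 - 1835) = (-1516 - 3257)*(2909 - 1835) = -4773*1074 = -5126202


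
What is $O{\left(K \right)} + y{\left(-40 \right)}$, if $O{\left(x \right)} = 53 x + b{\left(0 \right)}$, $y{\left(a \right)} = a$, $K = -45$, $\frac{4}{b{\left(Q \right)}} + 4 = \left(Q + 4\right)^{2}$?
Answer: $- \frac{7274}{3} \approx -2424.7$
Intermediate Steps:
$b{\left(Q \right)} = \frac{4}{-4 + \left(4 + Q\right)^{2}}$ ($b{\left(Q \right)} = \frac{4}{-4 + \left(Q + 4\right)^{2}} = \frac{4}{-4 + \left(4 + Q\right)^{2}}$)
$O{\left(x \right)} = \frac{1}{3} + 53 x$ ($O{\left(x \right)} = 53 x + \frac{4}{-4 + \left(4 + 0\right)^{2}} = 53 x + \frac{4}{-4 + 4^{2}} = 53 x + \frac{4}{-4 + 16} = 53 x + \frac{4}{12} = 53 x + 4 \cdot \frac{1}{12} = 53 x + \frac{1}{3} = \frac{1}{3} + 53 x$)
$O{\left(K \right)} + y{\left(-40 \right)} = \left(\frac{1}{3} + 53 \left(-45\right)\right) - 40 = \left(\frac{1}{3} - 2385\right) - 40 = - \frac{7154}{3} - 40 = - \frac{7274}{3}$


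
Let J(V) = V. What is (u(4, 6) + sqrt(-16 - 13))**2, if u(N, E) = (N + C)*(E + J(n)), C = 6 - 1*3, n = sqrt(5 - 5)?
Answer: (42 + I*sqrt(29))**2 ≈ 1735.0 + 452.35*I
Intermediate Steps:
n = 0 (n = sqrt(0) = 0)
C = 3 (C = 6 - 3 = 3)
u(N, E) = E*(3 + N) (u(N, E) = (N + 3)*(E + 0) = (3 + N)*E = E*(3 + N))
(u(4, 6) + sqrt(-16 - 13))**2 = (6*(3 + 4) + sqrt(-16 - 13))**2 = (6*7 + sqrt(-29))**2 = (42 + I*sqrt(29))**2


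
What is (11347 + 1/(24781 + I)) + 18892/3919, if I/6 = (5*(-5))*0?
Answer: 1102451804004/97116739 ≈ 11352.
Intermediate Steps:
I = 0 (I = 6*((5*(-5))*0) = 6*(-25*0) = 6*0 = 0)
(11347 + 1/(24781 + I)) + 18892/3919 = (11347 + 1/(24781 + 0)) + 18892/3919 = (11347 + 1/24781) + 18892*(1/3919) = (11347 + 1/24781) + 18892/3919 = 281190008/24781 + 18892/3919 = 1102451804004/97116739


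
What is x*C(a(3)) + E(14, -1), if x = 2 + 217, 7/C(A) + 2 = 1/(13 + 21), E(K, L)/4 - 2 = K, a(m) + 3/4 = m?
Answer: -47834/67 ≈ -713.94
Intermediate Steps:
a(m) = -3/4 + m
E(K, L) = 8 + 4*K
C(A) = -238/67 (C(A) = 7/(-2 + 1/(13 + 21)) = 7/(-2 + 1/34) = 7/(-67/34) = 7*(-34/67) = -238/67)
x = 219
x*C(a(3)) + E(14, -1) = 219*(-238/67) + (8 + 4*14) = -52122/67 + (8 + 56) = -52122/67 + 64 = -47834/67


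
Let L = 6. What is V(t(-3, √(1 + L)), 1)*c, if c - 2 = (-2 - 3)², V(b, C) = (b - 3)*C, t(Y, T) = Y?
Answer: -162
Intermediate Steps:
V(b, C) = C*(-3 + b) (V(b, C) = (-3 + b)*C = C*(-3 + b))
c = 27 (c = 2 + (-2 - 3)² = 2 + (-5)² = 2 + 25 = 27)
V(t(-3, √(1 + L)), 1)*c = (1*(-3 - 3))*27 = (1*(-6))*27 = -6*27 = -162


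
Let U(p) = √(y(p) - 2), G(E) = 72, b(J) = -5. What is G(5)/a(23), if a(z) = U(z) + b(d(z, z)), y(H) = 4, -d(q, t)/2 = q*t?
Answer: -360/23 - 72*√2/23 ≈ -20.079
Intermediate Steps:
d(q, t) = -2*q*t
U(p) = √2 (U(p) = √(4 - 2) = √2)
a(z) = -5 + √2 (a(z) = √2 - 5 = -5 + √2)
G(5)/a(23) = 72/(-5 + √2)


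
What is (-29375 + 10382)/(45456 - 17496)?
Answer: -6331/9320 ≈ -0.67929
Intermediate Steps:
(-29375 + 10382)/(45456 - 17496) = -18993/27960 = -18993*1/27960 = -6331/9320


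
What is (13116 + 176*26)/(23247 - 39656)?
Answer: -17692/16409 ≈ -1.0782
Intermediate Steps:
(13116 + 176*26)/(23247 - 39656) = (13116 + 4576)/(-16409) = 17692*(-1/16409) = -17692/16409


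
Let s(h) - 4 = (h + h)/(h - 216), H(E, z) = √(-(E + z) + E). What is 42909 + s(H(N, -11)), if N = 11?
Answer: 2001676863/46645 - 432*√11/46645 ≈ 42913.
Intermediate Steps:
H(E, z) = √(-z) (H(E, z) = √((-E - z) + E) = √(-z))
s(h) = 4 + 2*h/(-216 + h) (s(h) = 4 + (h + h)/(h - 216) = 4 + (2*h)/(-216 + h) = 4 + 2*h/(-216 + h))
42909 + s(H(N, -11)) = 42909 + 6*(-144 + √(-1*(-11)))/(-216 + √(-1*(-11))) = 42909 + 6*(-144 + √11)/(-216 + √11)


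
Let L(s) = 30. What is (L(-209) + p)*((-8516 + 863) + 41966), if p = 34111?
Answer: 1171480133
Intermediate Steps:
(L(-209) + p)*((-8516 + 863) + 41966) = (30 + 34111)*((-8516 + 863) + 41966) = 34141*(-7653 + 41966) = 34141*34313 = 1171480133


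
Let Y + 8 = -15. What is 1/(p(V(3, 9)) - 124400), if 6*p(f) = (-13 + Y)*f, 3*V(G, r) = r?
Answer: -1/124418 ≈ -8.0374e-6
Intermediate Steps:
Y = -23 (Y = -8 - 15 = -23)
V(G, r) = r/3
p(f) = -6*f (p(f) = ((-13 - 23)*f)/6 = (-36*f)/6 = -6*f)
1/(p(V(3, 9)) - 124400) = 1/(-2*9 - 124400) = 1/(-6*3 - 124400) = 1/(-18 - 124400) = 1/(-124418) = -1/124418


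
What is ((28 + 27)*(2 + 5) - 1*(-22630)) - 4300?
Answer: 18715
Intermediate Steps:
((28 + 27)*(2 + 5) - 1*(-22630)) - 4300 = (55*7 + 22630) - 4300 = (385 + 22630) - 4300 = 23015 - 4300 = 18715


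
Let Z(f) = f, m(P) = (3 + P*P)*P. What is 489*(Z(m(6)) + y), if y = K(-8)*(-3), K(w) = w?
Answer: 126162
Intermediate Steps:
m(P) = P*(3 + P**2) (m(P) = (3 + P**2)*P = P*(3 + P**2))
y = 24 (y = -8*(-3) = 24)
489*(Z(m(6)) + y) = 489*(6*(3 + 6**2) + 24) = 489*(6*(3 + 36) + 24) = 489*(6*39 + 24) = 489*(234 + 24) = 489*258 = 126162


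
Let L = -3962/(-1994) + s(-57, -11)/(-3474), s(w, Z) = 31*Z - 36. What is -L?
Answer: -7257863/3463578 ≈ -2.0955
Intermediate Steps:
s(w, Z) = -36 + 31*Z
L = 7257863/3463578 (L = -3962/(-1994) + (-36 + 31*(-11))/(-3474) = -3962*(-1/1994) + (-36 - 341)*(-1/3474) = 1981/997 - 377*(-1/3474) = 1981/997 + 377/3474 = 7257863/3463578 ≈ 2.0955)
-L = -1*7257863/3463578 = -7257863/3463578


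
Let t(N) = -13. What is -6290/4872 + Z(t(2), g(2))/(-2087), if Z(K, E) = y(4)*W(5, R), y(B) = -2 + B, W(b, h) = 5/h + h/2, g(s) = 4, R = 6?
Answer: -2194097/1694644 ≈ -1.2947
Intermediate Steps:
W(b, h) = h/2 + 5/h (W(b, h) = 5/h + h*(½) = 5/h + h/2 = h/2 + 5/h)
Z(K, E) = 23/3 (Z(K, E) = (-2 + 4)*((½)*6 + 5/6) = 2*(3 + 5*(⅙)) = 2*(3 + ⅚) = 2*(23/6) = 23/3)
-6290/4872 + Z(t(2), g(2))/(-2087) = -6290/4872 + (23/3)/(-2087) = -6290*1/4872 + (23/3)*(-1/2087) = -3145/2436 - 23/6261 = -2194097/1694644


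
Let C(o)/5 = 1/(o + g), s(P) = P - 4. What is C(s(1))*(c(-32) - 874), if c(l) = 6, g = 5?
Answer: -2170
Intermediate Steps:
s(P) = -4 + P
C(o) = 5/(5 + o) (C(o) = 5/(o + 5) = 5/(5 + o))
C(s(1))*(c(-32) - 874) = (5/(5 + (-4 + 1)))*(6 - 874) = (5/(5 - 3))*(-868) = (5/2)*(-868) = -2170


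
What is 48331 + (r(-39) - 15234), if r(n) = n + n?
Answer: 33019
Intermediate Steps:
r(n) = 2*n
48331 + (r(-39) - 15234) = 48331 + (2*(-39) - 15234) = 48331 + (-78 - 15234) = 48331 - 15312 = 33019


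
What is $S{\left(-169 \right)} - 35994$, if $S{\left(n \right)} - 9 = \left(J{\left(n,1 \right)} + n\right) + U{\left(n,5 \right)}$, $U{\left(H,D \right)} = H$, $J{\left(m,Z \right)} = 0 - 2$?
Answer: $-36325$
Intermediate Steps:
$J{\left(m,Z \right)} = -2$ ($J{\left(m,Z \right)} = 0 - 2 = -2$)
$S{\left(n \right)} = 7 + 2 n$ ($S{\left(n \right)} = 9 + \left(\left(-2 + n\right) + n\right) = 9 + \left(-2 + 2 n\right) = 7 + 2 n$)
$S{\left(-169 \right)} - 35994 = \left(7 + 2 \left(-169\right)\right) - 35994 = \left(7 - 338\right) - 35994 = -331 - 35994 = -36325$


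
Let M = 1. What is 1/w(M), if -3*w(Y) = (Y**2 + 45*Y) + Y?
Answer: -3/47 ≈ -0.063830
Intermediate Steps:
w(Y) = -46*Y/3 - Y**2/3 (w(Y) = -((Y**2 + 45*Y) + Y)/3 = -(Y**2 + 46*Y)/3 = -46*Y/3 - Y**2/3)
1/w(M) = 1/(-1/3*1*(46 + 1)) = 1/(-1/3*1*47) = 1/(-47/3) = -3/47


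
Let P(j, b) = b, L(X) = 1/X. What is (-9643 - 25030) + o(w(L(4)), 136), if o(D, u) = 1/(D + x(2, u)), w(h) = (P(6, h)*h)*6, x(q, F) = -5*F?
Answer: -188517109/5437 ≈ -34673.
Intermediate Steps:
w(h) = 6*h² (w(h) = (h*h)*6 = h²*6 = 6*h²)
o(D, u) = 1/(D - 5*u)
(-9643 - 25030) + o(w(L(4)), 136) = (-9643 - 25030) + 1/(6*(1/4)² - 5*136) = -34673 + 1/(6*(¼)² - 680) = -34673 + 1/(6*(1/16) - 680) = -34673 + 1/(3/8 - 680) = -34673 + 1/(-5437/8) = -34673 - 8/5437 = -188517109/5437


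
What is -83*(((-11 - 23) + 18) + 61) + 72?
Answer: -3663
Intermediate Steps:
-83*(((-11 - 23) + 18) + 61) + 72 = -83*((-34 + 18) + 61) + 72 = -83*(-16 + 61) + 72 = -83*45 + 72 = -3735 + 72 = -3663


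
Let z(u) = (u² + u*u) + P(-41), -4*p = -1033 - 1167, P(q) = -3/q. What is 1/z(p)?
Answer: 41/24805003 ≈ 1.6529e-6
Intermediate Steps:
p = 550 (p = -(-1033 - 1167)/4 = -¼*(-2200) = 550)
z(u) = 3/41 + 2*u² (z(u) = (u² + u*u) - 3/(-41) = (u² + u²) - 3*(-1/41) = 2*u² + 3/41 = 3/41 + 2*u²)
1/z(p) = 1/(3/41 + 2*550²) = 1/(3/41 + 2*302500) = 1/(3/41 + 605000) = 1/(24805003/41) = 41/24805003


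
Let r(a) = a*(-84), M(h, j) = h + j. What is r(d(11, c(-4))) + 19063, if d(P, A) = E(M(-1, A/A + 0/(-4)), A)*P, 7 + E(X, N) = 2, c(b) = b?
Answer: 23683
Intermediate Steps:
E(X, N) = -5 (E(X, N) = -7 + 2 = -5)
d(P, A) = -5*P
r(a) = -84*a
r(d(11, c(-4))) + 19063 = -(-420)*11 + 19063 = -84*(-55) + 19063 = 4620 + 19063 = 23683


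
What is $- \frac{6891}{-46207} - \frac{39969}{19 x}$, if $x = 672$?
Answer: $- \frac{83755395}{28093856} \approx -2.9813$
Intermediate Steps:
$- \frac{6891}{-46207} - \frac{39969}{19 x} = - \frac{6891}{-46207} - \frac{39969}{19 \cdot 672} = \left(-6891\right) \left(- \frac{1}{46207}\right) - \frac{39969}{12768} = \frac{6891}{46207} - \frac{13323}{4256} = - \frac{83755395}{28093856}$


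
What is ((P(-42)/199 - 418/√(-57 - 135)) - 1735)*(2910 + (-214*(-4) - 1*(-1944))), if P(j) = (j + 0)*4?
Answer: -1972422430/199 + 596695*I*√3/6 ≈ -9.9117e+6 + 1.7225e+5*I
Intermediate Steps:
P(j) = 4*j (P(j) = j*4 = 4*j)
((P(-42)/199 - 418/√(-57 - 135)) - 1735)*(2910 + (-214*(-4) - 1*(-1944))) = (((4*(-42))/199 - 418/√(-57 - 135)) - 1735)*(2910 + (-214*(-4) - 1*(-1944))) = ((-168*1/199 - 418*(-I*√3/24)) - 1735)*(2910 + (856 + 1944)) = ((-168/199 - 418*(-I*√3/24)) - 1735)*(2910 + 2800) = ((-168/199 - (-209)*I*√3/12) - 1735)*5710 = ((-168/199 + 209*I*√3/12) - 1735)*5710 = (-345433/199 + 209*I*√3/12)*5710 = -1972422430/199 + 596695*I*√3/6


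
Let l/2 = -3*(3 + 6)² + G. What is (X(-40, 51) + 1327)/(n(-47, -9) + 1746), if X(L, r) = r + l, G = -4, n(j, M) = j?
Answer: 884/1699 ≈ 0.52031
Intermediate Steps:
l = -494 (l = 2*(-3*(3 + 6)² - 4) = 2*(-3*9² - 4) = 2*(-3*81 - 4) = 2*(-243 - 4) = 2*(-247) = -494)
X(L, r) = -494 + r (X(L, r) = r - 494 = -494 + r)
(X(-40, 51) + 1327)/(n(-47, -9) + 1746) = ((-494 + 51) + 1327)/(-47 + 1746) = (-443 + 1327)/1699 = 884*(1/1699) = 884/1699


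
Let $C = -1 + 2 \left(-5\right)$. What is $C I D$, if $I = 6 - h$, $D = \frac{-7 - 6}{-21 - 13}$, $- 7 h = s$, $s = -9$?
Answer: $- \frac{4719}{238} \approx -19.828$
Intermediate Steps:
$h = \frac{9}{7}$ ($h = \left(- \frac{1}{7}\right) \left(-9\right) = \frac{9}{7} \approx 1.2857$)
$C = -11$ ($C = -1 - 10 = -11$)
$D = \frac{13}{34}$ ($D = - \frac{13}{-34} = \left(-13\right) \left(- \frac{1}{34}\right) = \frac{13}{34} \approx 0.38235$)
$I = \frac{33}{7}$ ($I = 6 - \frac{9}{7} = \frac{33}{7} \approx 4.7143$)
$C I D = \left(-11\right) \frac{33}{7} \cdot \frac{13}{34} = \left(- \frac{363}{7}\right) \frac{13}{34} = - \frac{4719}{238}$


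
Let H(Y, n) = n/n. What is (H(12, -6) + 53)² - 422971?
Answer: -420055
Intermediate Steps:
H(Y, n) = 1
(H(12, -6) + 53)² - 422971 = (1 + 53)² - 422971 = 54² - 422971 = 2916 - 422971 = -420055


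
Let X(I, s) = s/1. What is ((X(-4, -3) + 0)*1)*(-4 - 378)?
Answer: 1146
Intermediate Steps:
X(I, s) = s (X(I, s) = s*1 = s)
((X(-4, -3) + 0)*1)*(-4 - 378) = ((-3 + 0)*1)*(-4 - 378) = -3*1*(-382) = -3*(-382) = 1146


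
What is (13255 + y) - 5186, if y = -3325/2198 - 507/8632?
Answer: 841013289/104248 ≈ 8067.4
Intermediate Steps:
y = -163823/104248 (y = -3325*1/2198 - 507*1/8632 = -475/314 - 39/664 = -163823/104248 ≈ -1.5715)
(13255 + y) - 5186 = (13255 - 163823/104248) - 5186 = 1381643417/104248 - 5186 = 841013289/104248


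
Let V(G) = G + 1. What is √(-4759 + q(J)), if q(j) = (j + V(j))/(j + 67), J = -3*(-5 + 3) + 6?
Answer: 8*I*√464046/79 ≈ 68.983*I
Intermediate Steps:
J = 12 (J = -3*(-2) + 6 = 6 + 6 = 12)
V(G) = 1 + G
q(j) = (1 + 2*j)/(67 + j) (q(j) = (j + (1 + j))/(j + 67) = (1 + 2*j)/(67 + j))
√(-4759 + q(J)) = √(-4759 + (1 + 2*12)/(67 + 12)) = √(-4759 + (1 + 24)/79) = √(-4759 + (1/79)*25) = √(-4759 + 25/79) = √(-375936/79) = 8*I*√464046/79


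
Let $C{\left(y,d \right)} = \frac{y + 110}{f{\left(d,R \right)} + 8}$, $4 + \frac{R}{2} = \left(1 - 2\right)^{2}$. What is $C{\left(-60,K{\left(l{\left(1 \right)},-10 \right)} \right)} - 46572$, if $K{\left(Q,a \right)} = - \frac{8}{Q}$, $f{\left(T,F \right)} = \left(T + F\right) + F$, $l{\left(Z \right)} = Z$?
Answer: $- \frac{279457}{6} \approx -46576.0$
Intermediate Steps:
$R = -6$ ($R = -8 + 2 \left(1 - 2\right)^{2} = -8 + 2 \left(-1\right)^{2} = -8 + 2 \cdot 1 = -8 + 2 = -6$)
$f{\left(T,F \right)} = T + 2 F$ ($f{\left(T,F \right)} = \left(F + T\right) + F = T + 2 F$)
$C{\left(y,d \right)} = \frac{110 + y}{-4 + d}$ ($C{\left(y,d \right)} = \frac{y + 110}{\left(d + 2 \left(-6\right)\right) + 8} = \frac{110 + y}{\left(d - 12\right) + 8} = \frac{110 + y}{\left(-12 + d\right) + 8} = \frac{110 + y}{-4 + d}$)
$C{\left(-60,K{\left(l{\left(1 \right)},-10 \right)} \right)} - 46572 = \frac{110 - 60}{-4 - \frac{8}{1}} - 46572 = \frac{1}{-4 - 8} \cdot 50 - 46572 = \frac{1}{-12} \cdot 50 - 46572 = \left(- \frac{1}{12}\right) 50 - 46572 = - \frac{25}{6} - 46572 = - \frac{279457}{6}$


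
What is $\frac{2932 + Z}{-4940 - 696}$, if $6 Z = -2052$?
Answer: $- \frac{1295}{2818} \approx -0.45955$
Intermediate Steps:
$Z = -342$ ($Z = \frac{1}{6} \left(-2052\right) = -342$)
$\frac{2932 + Z}{-4940 - 696} = \frac{2932 - 342}{-4940 - 696} = \frac{2590}{-5636} = 2590 \left(- \frac{1}{5636}\right) = - \frac{1295}{2818}$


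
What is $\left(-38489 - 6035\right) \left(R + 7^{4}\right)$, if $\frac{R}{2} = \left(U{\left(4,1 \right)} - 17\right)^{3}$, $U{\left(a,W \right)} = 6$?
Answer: $11620764$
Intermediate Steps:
$R = -2662$ ($R = 2 \left(6 - 17\right)^{3} = 2 \left(-11\right)^{3} = 2 \left(-1331\right) = -2662$)
$\left(-38489 - 6035\right) \left(R + 7^{4}\right) = \left(-38489 - 6035\right) \left(-2662 + 7^{4}\right) = - 44524 \left(-2662 + 2401\right) = \left(-44524\right) \left(-261\right) = 11620764$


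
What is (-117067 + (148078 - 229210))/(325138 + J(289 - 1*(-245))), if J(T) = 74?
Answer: -198199/325212 ≈ -0.60945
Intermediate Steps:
(-117067 + (148078 - 229210))/(325138 + J(289 - 1*(-245))) = (-117067 + (148078 - 229210))/(325138 + 74) = (-117067 - 81132)/325212 = -198199*1/325212 = -198199/325212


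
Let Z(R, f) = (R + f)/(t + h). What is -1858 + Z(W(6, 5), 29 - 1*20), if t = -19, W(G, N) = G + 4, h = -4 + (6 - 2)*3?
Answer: -20457/11 ≈ -1859.7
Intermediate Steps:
h = 8 (h = -4 + 4*3 = -4 + 12 = 8)
W(G, N) = 4 + G
Z(R, f) = -R/11 - f/11 (Z(R, f) = (R + f)/(-19 + 8) = (R + f)/(-11) = (R + f)*(-1/11) = -R/11 - f/11)
-1858 + Z(W(6, 5), 29 - 1*20) = -1858 + (-(4 + 6)/11 - (29 - 1*20)/11) = -1858 + (-1/11*10 - (29 - 20)/11) = -1858 + (-10/11 - 1/11*9) = -1858 + (-10/11 - 9/11) = -1858 - 19/11 = -20457/11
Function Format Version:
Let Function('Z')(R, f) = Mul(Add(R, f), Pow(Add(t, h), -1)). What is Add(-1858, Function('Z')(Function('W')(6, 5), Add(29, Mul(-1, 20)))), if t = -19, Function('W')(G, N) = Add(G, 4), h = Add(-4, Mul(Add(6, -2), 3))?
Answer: Rational(-20457, 11) ≈ -1859.7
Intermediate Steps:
h = 8 (h = Add(-4, Mul(4, 3)) = Add(-4, 12) = 8)
Function('W')(G, N) = Add(4, G)
Function('Z')(R, f) = Add(Mul(Rational(-1, 11), R), Mul(Rational(-1, 11), f)) (Function('Z')(R, f) = Mul(Add(R, f), Pow(Add(-19, 8), -1)) = Mul(Add(R, f), Pow(-11, -1)) = Mul(Add(R, f), Rational(-1, 11)) = Add(Mul(Rational(-1, 11), R), Mul(Rational(-1, 11), f)))
Add(-1858, Function('Z')(Function('W')(6, 5), Add(29, Mul(-1, 20)))) = Add(-1858, Add(Mul(Rational(-1, 11), Add(4, 6)), Mul(Rational(-1, 11), Add(29, Mul(-1, 20))))) = Add(-1858, Add(Mul(Rational(-1, 11), 10), Mul(Rational(-1, 11), Add(29, -20)))) = Add(-1858, Add(Rational(-10, 11), Mul(Rational(-1, 11), 9))) = Add(-1858, Add(Rational(-10, 11), Rational(-9, 11))) = Add(-1858, Rational(-19, 11)) = Rational(-20457, 11)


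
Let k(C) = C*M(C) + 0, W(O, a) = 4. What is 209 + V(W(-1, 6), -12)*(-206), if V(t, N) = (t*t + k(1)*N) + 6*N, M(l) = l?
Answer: 14217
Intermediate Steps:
k(C) = C² (k(C) = C*C + 0 = C² + 0 = C²)
V(t, N) = t² + 7*N (V(t, N) = (t*t + 1²*N) + 6*N = (t² + 1*N) + 6*N = (t² + N) + 6*N = (N + t²) + 6*N = t² + 7*N)
209 + V(W(-1, 6), -12)*(-206) = 209 + (4² + 7*(-12))*(-206) = 209 + (16 - 84)*(-206) = 209 - 68*(-206) = 209 + 14008 = 14217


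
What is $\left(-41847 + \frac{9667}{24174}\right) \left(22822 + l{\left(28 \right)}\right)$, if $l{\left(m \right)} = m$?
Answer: $- \frac{11557526698175}{12087} \approx -9.5619 \cdot 10^{8}$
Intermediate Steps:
$\left(-41847 + \frac{9667}{24174}\right) \left(22822 + l{\left(28 \right)}\right) = \left(-41847 + \frac{9667}{24174}\right) \left(22822 + 28\right) = \left(-41847 + 9667 \cdot \frac{1}{24174}\right) 22850 = \left(-41847 + \frac{9667}{24174}\right) 22850 = \left(- \frac{1011599711}{24174}\right) 22850 = - \frac{11557526698175}{12087}$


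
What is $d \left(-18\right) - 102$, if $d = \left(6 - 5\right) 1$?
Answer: $-120$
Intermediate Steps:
$d = 1$ ($d = 1 \cdot 1 = 1$)
$d \left(-18\right) - 102 = 1 \left(-18\right) - 102 = -18 - 102 = -120$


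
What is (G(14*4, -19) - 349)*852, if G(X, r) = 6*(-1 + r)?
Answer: -399588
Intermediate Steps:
G(X, r) = -6 + 6*r
(G(14*4, -19) - 349)*852 = ((-6 + 6*(-19)) - 349)*852 = ((-6 - 114) - 349)*852 = (-120 - 349)*852 = -469*852 = -399588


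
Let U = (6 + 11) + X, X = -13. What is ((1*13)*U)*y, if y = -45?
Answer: -2340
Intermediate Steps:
U = 4 (U = (6 + 11) - 13 = 17 - 13 = 4)
((1*13)*U)*y = ((1*13)*4)*(-45) = (13*4)*(-45) = 52*(-45) = -2340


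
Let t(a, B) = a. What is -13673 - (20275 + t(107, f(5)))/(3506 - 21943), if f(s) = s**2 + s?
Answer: -252068719/18437 ≈ -13672.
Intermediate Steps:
f(s) = s + s**2
-13673 - (20275 + t(107, f(5)))/(3506 - 21943) = -13673 - (20275 + 107)/(3506 - 21943) = -13673 - 20382/(-18437) = -13673 - 20382*(-1)/18437 = -13673 - 1*(-20382/18437) = -13673 + 20382/18437 = -252068719/18437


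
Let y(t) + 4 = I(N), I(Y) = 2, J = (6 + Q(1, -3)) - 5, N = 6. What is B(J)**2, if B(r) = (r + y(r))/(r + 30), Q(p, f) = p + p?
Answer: 1/1089 ≈ 0.00091827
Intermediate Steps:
Q(p, f) = 2*p
J = 3 (J = (6 + 2*1) - 5 = (6 + 2) - 5 = 8 - 5 = 3)
y(t) = -2 (y(t) = -4 + 2 = -2)
B(r) = (-2 + r)/(30 + r) (B(r) = (r - 2)/(r + 30) = (-2 + r)/(30 + r))
B(J)**2 = ((-2 + 3)/(30 + 3))**2 = (1/33)**2 = 1/1089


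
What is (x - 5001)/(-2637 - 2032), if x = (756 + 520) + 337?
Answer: 484/667 ≈ 0.72564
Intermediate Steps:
x = 1613 (x = 1276 + 337 = 1613)
(x - 5001)/(-2637 - 2032) = (1613 - 5001)/(-2637 - 2032) = -3388/(-4669) = -3388*(-1/4669) = 484/667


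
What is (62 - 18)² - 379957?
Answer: -378021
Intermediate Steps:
(62 - 18)² - 379957 = 44² - 379957 = 1936 - 379957 = -378021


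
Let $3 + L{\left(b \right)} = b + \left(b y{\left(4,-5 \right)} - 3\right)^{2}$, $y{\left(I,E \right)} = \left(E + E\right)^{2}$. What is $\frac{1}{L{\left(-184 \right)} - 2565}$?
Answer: $\frac{1}{338667657} \approx 2.9527 \cdot 10^{-9}$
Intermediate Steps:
$y{\left(I,E \right)} = 4 E^{2}$ ($y{\left(I,E \right)} = \left(2 E\right)^{2} = 4 E^{2}$)
$L{\left(b \right)} = -3 + b + \left(-3 + 100 b\right)^{2}$ ($L{\left(b \right)} = -3 + \left(b + \left(b 4 \left(-5\right)^{2} - 3\right)^{2}\right) = -3 + \left(b + \left(b 4 \cdot 25 - 3\right)^{2}\right) = -3 + \left(b + \left(b 100 - 3\right)^{2}\right) = -3 + \left(b + \left(100 b - 3\right)^{2}\right) = -3 + \left(b + \left(-3 + 100 b\right)^{2}\right) = -3 + b + \left(-3 + 100 b\right)^{2}$)
$\frac{1}{L{\left(-184 \right)} - 2565} = \frac{1}{\left(-3 - 184 + \left(-3 + 100 \left(-184\right)\right)^{2}\right) - 2565} = \frac{1}{\left(-3 - 184 + \left(-3 - 18400\right)^{2}\right) - 2565} = \frac{1}{\left(-3 - 184 + \left(-18403\right)^{2}\right) - 2565} = \frac{1}{\left(-3 - 184 + 338670409\right) - 2565} = \frac{1}{338670222 - 2565} = \frac{1}{338667657}$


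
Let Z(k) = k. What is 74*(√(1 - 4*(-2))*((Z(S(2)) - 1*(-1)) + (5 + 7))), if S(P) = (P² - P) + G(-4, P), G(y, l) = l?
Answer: 3774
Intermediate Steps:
S(P) = P² (S(P) = (P² - P) + P = P²)
74*(√(1 - 4*(-2))*((Z(S(2)) - 1*(-1)) + (5 + 7))) = 74*(√(1 - 4*(-2))*((2² - 1*(-1)) + (5 + 7))) = 74*(√(1 + 8)*((4 + 1) + 12)) = 74*(√9*(5 + 12)) = 74*(3*17) = 74*51 = 3774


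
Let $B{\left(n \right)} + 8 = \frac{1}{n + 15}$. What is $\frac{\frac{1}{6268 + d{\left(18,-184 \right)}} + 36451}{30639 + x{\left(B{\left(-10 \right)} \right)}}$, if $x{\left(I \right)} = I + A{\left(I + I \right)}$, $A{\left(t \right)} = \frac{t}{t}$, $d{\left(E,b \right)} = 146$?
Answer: $\frac{1168983575}{982374654} \approx 1.19$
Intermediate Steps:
$B{\left(n \right)} = -8 + \frac{1}{15 + n}$ ($B{\left(n \right)} = -8 + \frac{1}{n + 15} = -8 + \frac{1}{15 + n}$)
$A{\left(t \right)} = 1$
$x{\left(I \right)} = 1 + I$ ($x{\left(I \right)} = I + 1 = 1 + I$)
$\frac{\frac{1}{6268 + d{\left(18,-184 \right)}} + 36451}{30639 + x{\left(B{\left(-10 \right)} \right)}} = \frac{\frac{1}{6268 + 146} + 36451}{30639 + \left(1 + \frac{-119 - -80}{15 - 10}\right)} = \frac{\frac{1}{6414} + 36451}{30639 + \left(1 + \frac{-119 + 80}{5}\right)} = \frac{\frac{1}{6414} + 36451}{30639 + \left(1 + \frac{1}{5} \left(-39\right)\right)} = \frac{233796715}{6414 \left(30639 + \left(1 - \frac{39}{5}\right)\right)} = \frac{233796715}{6414 \left(30639 - \frac{34}{5}\right)} = \frac{233796715}{6414 \cdot \frac{153161}{5}} = \frac{233796715}{6414} \cdot \frac{5}{153161} = \frac{1168983575}{982374654}$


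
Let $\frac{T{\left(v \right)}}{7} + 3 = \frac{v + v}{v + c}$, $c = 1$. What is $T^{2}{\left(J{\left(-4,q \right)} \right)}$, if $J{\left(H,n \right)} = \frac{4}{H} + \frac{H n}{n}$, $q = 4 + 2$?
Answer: $\frac{49}{4} \approx 12.25$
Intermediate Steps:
$q = 6$
$J{\left(H,n \right)} = H + \frac{4}{H}$ ($J{\left(H,n \right)} = \frac{4}{H} + H = H + \frac{4}{H}$)
$T{\left(v \right)} = -21 + \frac{14 v}{1 + v}$ ($T{\left(v \right)} = -21 + 7 \frac{v + v}{v + 1} = -21 + 7 \frac{2 v}{1 + v} = -21 + \frac{14 v}{1 + v}$)
$T^{2}{\left(J{\left(-4,q \right)} \right)} = \left(\frac{7 \left(-3 - \left(-4 + \frac{4}{-4}\right)\right)}{1 - \left(4 - \frac{4}{-4}\right)}\right)^{2} = \left(\frac{7 \left(-3 - \left(-4 + 4 \left(- \frac{1}{4}\right)\right)\right)}{1 + \left(-4 + 4 \left(- \frac{1}{4}\right)\right)}\right)^{2} = \left(\frac{7 \left(-3 - \left(-4 - 1\right)\right)}{1 - 5}\right)^{2} = \left(\frac{7 \left(-3 - -5\right)}{1 - 5}\right)^{2} = \left(\frac{7 \left(-3 + 5\right)}{-4}\right)^{2} = \left(7 \left(- \frac{1}{4}\right) 2\right)^{2} = \left(- \frac{7}{2}\right)^{2} = \frac{49}{4}$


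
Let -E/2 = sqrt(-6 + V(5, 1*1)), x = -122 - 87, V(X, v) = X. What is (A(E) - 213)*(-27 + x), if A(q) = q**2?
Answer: 51212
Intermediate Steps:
x = -209
E = -2*I (E = -2*sqrt(-6 + 5) = -2*I ≈ -2.0*I)
(A(E) - 213)*(-27 + x) = ((-2*I)**2 - 213)*(-27 - 209) = (-4 - 213)*(-236) = -217*(-236) = 51212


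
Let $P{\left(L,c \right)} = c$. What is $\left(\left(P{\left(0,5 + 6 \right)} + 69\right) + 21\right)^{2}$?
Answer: $10201$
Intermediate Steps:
$\left(\left(P{\left(0,5 + 6 \right)} + 69\right) + 21\right)^{2} = \left(\left(\left(5 + 6\right) + 69\right) + 21\right)^{2} = \left(\left(11 + 69\right) + 21\right)^{2} = \left(80 + 21\right)^{2} = 101^{2} = 10201$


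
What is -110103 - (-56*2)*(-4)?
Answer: -110551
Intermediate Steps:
-110103 - (-56*2)*(-4) = -110103 - (-112)*(-4) = -110103 - 1*448 = -110103 - 448 = -110551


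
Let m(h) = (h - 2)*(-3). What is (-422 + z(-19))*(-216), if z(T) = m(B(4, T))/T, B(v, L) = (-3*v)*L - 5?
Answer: 1588680/19 ≈ 83615.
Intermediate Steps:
B(v, L) = -5 - 3*L*v (B(v, L) = -3*L*v - 5 = -5 - 3*L*v)
m(h) = 6 - 3*h (m(h) = (-2 + h)*(-3) = 6 - 3*h)
z(T) = (21 + 36*T)/T (z(T) = (6 - 3*(-5 - 3*T*4))/T = (6 - 3*(-5 - 12*T))/T = (6 + (15 + 36*T))/T = (21 + 36*T)/T)
(-422 + z(-19))*(-216) = (-422 + (36 + 21/(-19)))*(-216) = (-422 + (36 + 21*(-1/19)))*(-216) = (-422 + (36 - 21/19))*(-216) = (-422 + 663/19)*(-216) = -7355/19*(-216) = 1588680/19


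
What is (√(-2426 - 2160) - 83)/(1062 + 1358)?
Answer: -83/2420 + I*√4586/2420 ≈ -0.034298 + 0.027983*I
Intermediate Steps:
(√(-2426 - 2160) - 83)/(1062 + 1358) = (√(-4586) - 83)/2420 = (I*√4586 - 83)*(1/2420) = (-83 + I*√4586)*(1/2420) = -83/2420 + I*√4586/2420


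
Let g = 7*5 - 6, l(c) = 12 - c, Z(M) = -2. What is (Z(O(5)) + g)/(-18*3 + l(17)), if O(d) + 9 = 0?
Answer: -27/59 ≈ -0.45763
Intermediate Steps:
O(d) = -9 (O(d) = -9 + 0 = -9)
g = 29 (g = 35 - 6 = 29)
(Z(O(5)) + g)/(-18*3 + l(17)) = (-2 + 29)/(-18*3 + (12 - 1*17)) = 27/(-54 + (12 - 17)) = 27/(-54 - 5) = 27/(-59) = 27*(-1/59) = -27/59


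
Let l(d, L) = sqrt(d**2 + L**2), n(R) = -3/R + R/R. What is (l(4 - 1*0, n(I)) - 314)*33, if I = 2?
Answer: -10362 + 33*sqrt(65)/2 ≈ -10229.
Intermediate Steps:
n(R) = 1 - 3/R (n(R) = -3/R + 1 = 1 - 3/R)
l(d, L) = sqrt(L**2 + d**2)
(l(4 - 1*0, n(I)) - 314)*33 = (sqrt(((-3 + 2)/2)**2 + (4 - 1*0)**2) - 314)*33 = (sqrt(((1/2)*(-1))**2 + (4 + 0)**2) - 314)*33 = (sqrt((-1/2)**2 + 4**2) - 314)*33 = (sqrt(1/4 + 16) - 314)*33 = (sqrt(65/4) - 314)*33 = (sqrt(65)/2 - 314)*33 = (-314 + sqrt(65)/2)*33 = -10362 + 33*sqrt(65)/2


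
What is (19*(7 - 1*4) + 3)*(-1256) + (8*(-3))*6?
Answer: -75504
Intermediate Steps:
(19*(7 - 1*4) + 3)*(-1256) + (8*(-3))*6 = (19*(7 - 4) + 3)*(-1256) - 24*6 = (19*3 + 3)*(-1256) - 144 = (57 + 3)*(-1256) - 144 = 60*(-1256) - 144 = -75360 - 144 = -75504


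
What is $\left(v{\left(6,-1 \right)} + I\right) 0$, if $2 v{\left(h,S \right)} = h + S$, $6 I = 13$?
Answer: $0$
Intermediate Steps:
$I = \frac{13}{6}$ ($I = \frac{1}{6} \cdot 13 = \frac{13}{6} \approx 2.1667$)
$v{\left(h,S \right)} = \frac{S}{2} + \frac{h}{2}$ ($v{\left(h,S \right)} = \frac{h + S}{2} = \frac{S + h}{2} = \frac{S}{2} + \frac{h}{2}$)
$\left(v{\left(6,-1 \right)} + I\right) 0 = \left(\left(\frac{1}{2} \left(-1\right) + \frac{1}{2} \cdot 6\right) + \frac{13}{6}\right) 0 = \left(\left(- \frac{1}{2} + 3\right) + \frac{13}{6}\right) 0 = \left(\frac{5}{2} + \frac{13}{6}\right) 0 = \frac{14}{3} \cdot 0 = 0$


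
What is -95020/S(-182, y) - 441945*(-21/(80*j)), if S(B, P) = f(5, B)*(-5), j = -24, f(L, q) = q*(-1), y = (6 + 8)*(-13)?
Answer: -55087537/11648 ≈ -4729.4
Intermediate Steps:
y = -182 (y = 14*(-13) = -182)
f(L, q) = -q
S(B, P) = 5*B (S(B, P) = -B*(-5) = 5*B)
-95020/S(-182, y) - 441945*(-21/(80*j)) = -95020/(5*(-182)) - 441945/(-(-480)/(-21)*(-4)) = -95020/(-910) - 441945/(-(-480)*(-1)/21*(-4)) = -95020*(-1/910) - 441945/(-24*20/21*(-4)) = 9502/91 - 441945/((-160/7*(-4))) = 9502/91 - 441945/640/7 = 9502/91 - 441945*7/640 = 9502/91 - 618723/128 = -55087537/11648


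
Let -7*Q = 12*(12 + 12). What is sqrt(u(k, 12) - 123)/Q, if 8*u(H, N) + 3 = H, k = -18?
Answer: -7*I*sqrt(2010)/1152 ≈ -0.27242*I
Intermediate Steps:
u(H, N) = -3/8 + H/8
Q = -288/7 (Q = -12*(12 + 12)/7 = -12*24/7 = -1/7*288 = -288/7 ≈ -41.143)
sqrt(u(k, 12) - 123)/Q = sqrt((-3/8 + (1/8)*(-18)) - 123)/(-288/7) = sqrt((-3/8 - 9/4) - 123)*(-7/288) = sqrt(-21/8 - 123)*(-7/288) = sqrt(-1005/8)*(-7/288) = (I*sqrt(2010)/4)*(-7/288) = -7*I*sqrt(2010)/1152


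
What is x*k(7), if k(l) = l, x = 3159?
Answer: 22113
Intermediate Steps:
x*k(7) = 3159*7 = 22113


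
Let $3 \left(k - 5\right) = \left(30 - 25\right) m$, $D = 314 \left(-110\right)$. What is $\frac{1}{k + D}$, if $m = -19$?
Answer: $- \frac{3}{103700} \approx -2.893 \cdot 10^{-5}$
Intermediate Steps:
$D = -34540$
$k = - \frac{80}{3}$ ($k = 5 + \frac{\left(30 - 25\right) \left(-19\right)}{3} = 5 + \frac{5 \left(-19\right)}{3} = 5 + \frac{1}{3} \left(-95\right) = 5 - \frac{95}{3} = - \frac{80}{3} \approx -26.667$)
$\frac{1}{k + D} = \frac{1}{- \frac{80}{3} - 34540} = \frac{1}{- \frac{103700}{3}} = - \frac{3}{103700}$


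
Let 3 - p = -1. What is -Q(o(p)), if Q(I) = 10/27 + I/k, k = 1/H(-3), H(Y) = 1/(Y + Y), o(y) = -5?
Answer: -65/54 ≈ -1.2037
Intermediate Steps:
p = 4 (p = 3 - 1*(-1) = 3 + 1 = 4)
H(Y) = 1/(2*Y)
k = -6 (k = 1/((1/2)/(-3)) = 1/((1/2)*(-1/3)) = 1/(-1/6) = -6)
Q(I) = 10/27 - I/6 (Q(I) = 10/27 + I/(-6) = 10*(1/27) + I*(-1/6) = 10/27 - I/6)
-Q(o(p)) = -(10/27 - 1/6*(-5)) = -(10/27 + 5/6) = -1*65/54 = -65/54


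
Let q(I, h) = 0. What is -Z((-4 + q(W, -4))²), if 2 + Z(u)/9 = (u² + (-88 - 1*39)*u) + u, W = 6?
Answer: 15858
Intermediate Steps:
Z(u) = -18 - 1134*u + 9*u² (Z(u) = -18 + 9*((u² + (-88 - 1*39)*u) + u) = -18 + 9*((u² + (-88 - 39)*u) + u) = -18 + 9*((u² - 127*u) + u) = -18 + 9*(u² - 126*u) = -18 + (-1134*u + 9*u²) = -18 - 1134*u + 9*u²)
-Z((-4 + q(W, -4))²) = -(-18 - 1134*(-4 + 0)² + 9*((-4 + 0)²)²) = -(-18 - 1134*(-4)² + 9*((-4)²)²) = -(-18 - 1134*16 + 9*16²) = -(-18 - 18144 + 9*256) = -(-18 - 18144 + 2304) = -1*(-15858) = 15858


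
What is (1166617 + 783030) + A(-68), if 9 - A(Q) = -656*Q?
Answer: 1905048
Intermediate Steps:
A(Q) = 9 + 656*Q (A(Q) = 9 - (-656)*Q = 9 + 656*Q)
(1166617 + 783030) + A(-68) = (1166617 + 783030) + (9 + 656*(-68)) = 1949647 + (9 - 44608) = 1949647 - 44599 = 1905048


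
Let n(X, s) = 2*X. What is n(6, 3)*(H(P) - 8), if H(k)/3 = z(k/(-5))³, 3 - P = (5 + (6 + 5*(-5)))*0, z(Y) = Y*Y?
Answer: -1473756/15625 ≈ -94.320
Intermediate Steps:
z(Y) = Y²
P = 3 (P = 3 - (5 + (6 + 5*(-5)))*0 = 3 - (5 + (6 - 25))*0 = 3 - (5 - 19)*0 = 3 - (-14)*0 = 3 - 1*0 = 3 + 0 = 3)
H(k) = 3*k⁶/15625 (H(k) = 3*((k/(-5))²)³ = 3*((k*(-⅕))²)³ = 3*((-k/5)²)³ = 3*(k²/25)³ = 3*(k⁶/15625) = 3*k⁶/15625)
n(6, 3)*(H(P) - 8) = (2*6)*((3/15625)*3⁶ - 8) = 12*((3/15625)*729 - 8) = 12*(2187/15625 - 8) = 12*(-122813/15625) = -1473756/15625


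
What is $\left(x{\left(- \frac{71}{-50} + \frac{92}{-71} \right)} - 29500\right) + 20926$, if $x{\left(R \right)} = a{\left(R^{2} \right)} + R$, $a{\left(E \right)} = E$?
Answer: $- \frac{108052074969}{12602500} \approx -8573.9$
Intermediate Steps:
$x{\left(R \right)} = R + R^{2}$ ($x{\left(R \right)} = R^{2} + R = R + R^{2}$)
$\left(x{\left(- \frac{71}{-50} + \frac{92}{-71} \right)} - 29500\right) + 20926 = \left(\left(- \frac{71}{-50} + \frac{92}{-71}\right) \left(1 + \left(- \frac{71}{-50} + \frac{92}{-71}\right)\right) - 29500\right) + 20926 = \left(\left(\left(-71\right) \left(- \frac{1}{50}\right) + 92 \left(- \frac{1}{71}\right)\right) \left(1 + \left(\left(-71\right) \left(- \frac{1}{50}\right) + 92 \left(- \frac{1}{71}\right)\right)\right) - 29500\right) + 20926 = \left(\left(\frac{71}{50} - \frac{92}{71}\right) \left(1 + \left(\frac{71}{50} - \frac{92}{71}\right)\right) - 29500\right) + 20926 = \left(\frac{441 \left(1 + \frac{441}{3550}\right)}{3550} - 29500\right) + 20926 = \left(\frac{441}{3550} \cdot \frac{3991}{3550} - 29500\right) + 20926 = \left(\frac{1760031}{12602500} - 29500\right) + 20926 = - \frac{371771989969}{12602500} + 20926 = - \frac{108052074969}{12602500}$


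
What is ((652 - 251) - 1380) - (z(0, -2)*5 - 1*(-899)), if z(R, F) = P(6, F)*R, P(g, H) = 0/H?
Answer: -1878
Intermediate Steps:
P(g, H) = 0
z(R, F) = 0 (z(R, F) = 0*R = 0)
((652 - 251) - 1380) - (z(0, -2)*5 - 1*(-899)) = ((652 - 251) - 1380) - (0*5 - 1*(-899)) = (401 - 1380) - (0 + 899) = -979 - 1*899 = -979 - 899 = -1878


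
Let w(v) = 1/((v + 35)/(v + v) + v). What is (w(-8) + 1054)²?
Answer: 26684529316/24025 ≈ 1.1107e+6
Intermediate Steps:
w(v) = 1/(v + (35 + v)/(2*v)) (w(v) = 1/((35 + v)/((2*v)) + v) = 1/((35 + v)*(1/(2*v)) + v) = 1/((35 + v)/(2*v) + v) = 1/(v + (35 + v)/(2*v)))
(w(-8) + 1054)² = (2*(-8)/(35 - 8 + 2*(-8)²) + 1054)² = (2*(-8)/(35 - 8 + 2*64) + 1054)² = (2*(-8)/(35 - 8 + 128) + 1054)² = (2*(-8)/155 + 1054)² = (2*(-8)*(1/155) + 1054)² = (-16/155 + 1054)² = (163354/155)² = 26684529316/24025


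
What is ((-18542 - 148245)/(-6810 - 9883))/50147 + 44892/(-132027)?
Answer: -12519082196561/36840104258839 ≈ -0.33982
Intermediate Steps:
((-18542 - 148245)/(-6810 - 9883))/50147 + 44892/(-132027) = -166787/(-16693)*(1/50147) + 44892*(-1/132027) = -166787*(-1/16693)*(1/50147) - 14964/44009 = (166787/16693)*(1/50147) - 14964/44009 = 166787/837103871 - 14964/44009 = -12519082196561/36840104258839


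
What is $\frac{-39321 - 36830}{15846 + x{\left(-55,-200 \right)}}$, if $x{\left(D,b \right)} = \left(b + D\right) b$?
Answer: $- \frac{76151}{66846} \approx -1.1392$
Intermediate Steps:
$x{\left(D,b \right)} = b \left(D + b\right)$ ($x{\left(D,b \right)} = \left(D + b\right) b = b \left(D + b\right)$)
$\frac{-39321 - 36830}{15846 + x{\left(-55,-200 \right)}} = \frac{-39321 - 36830}{15846 - 200 \left(-55 - 200\right)} = - \frac{76151}{15846 - -51000} = - \frac{76151}{15846 + 51000} = - \frac{76151}{66846}$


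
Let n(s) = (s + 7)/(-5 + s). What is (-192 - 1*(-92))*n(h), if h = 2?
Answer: 300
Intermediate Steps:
n(s) = (7 + s)/(-5 + s)
(-192 - 1*(-92))*n(h) = (-192 - 1*(-92))*((7 + 2)/(-5 + 2)) = (-192 + 92)*(9/(-3)) = -(-100)*9/3 = -100*(-3) = 300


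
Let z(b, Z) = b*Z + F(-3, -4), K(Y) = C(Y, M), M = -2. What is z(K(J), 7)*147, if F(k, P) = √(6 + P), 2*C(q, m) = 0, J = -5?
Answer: 147*√2 ≈ 207.89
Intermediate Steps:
C(q, m) = 0 (C(q, m) = (½)*0 = 0)
K(Y) = 0
z(b, Z) = √2 + Z*b (z(b, Z) = b*Z + √(6 - 4) = Z*b + √2 = √2 + Z*b)
z(K(J), 7)*147 = (√2 + 7*0)*147 = (√2 + 0)*147 = √2*147 = 147*√2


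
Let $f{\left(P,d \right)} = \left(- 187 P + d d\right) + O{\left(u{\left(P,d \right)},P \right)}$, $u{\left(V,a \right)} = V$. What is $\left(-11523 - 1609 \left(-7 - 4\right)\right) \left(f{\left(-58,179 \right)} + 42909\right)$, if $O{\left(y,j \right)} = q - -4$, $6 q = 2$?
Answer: $\frac{1589708576}{3} \approx 5.299 \cdot 10^{8}$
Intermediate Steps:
$q = \frac{1}{3}$ ($q = \frac{1}{6} \cdot 2 = \frac{1}{3} \approx 0.33333$)
$O{\left(y,j \right)} = \frac{13}{3}$ ($O{\left(y,j \right)} = \frac{1}{3} - -4 = \frac{1}{3} + 4 = \frac{13}{3}$)
$f{\left(P,d \right)} = \frac{13}{3} + d^{2} - 187 P$ ($f{\left(P,d \right)} = \left(- 187 P + d d\right) + \frac{13}{3} = \left(- 187 P + d^{2}\right) + \frac{13}{3} = \left(d^{2} - 187 P\right) + \frac{13}{3} = \frac{13}{3} + d^{2} - 187 P$)
$\left(-11523 - 1609 \left(-7 - 4\right)\right) \left(f{\left(-58,179 \right)} + 42909\right) = \left(-11523 - 1609 \left(-7 - 4\right)\right) \left(\left(\frac{13}{3} + 179^{2} - -10846\right) + 42909\right) = \left(-11523 - -17699\right) \left(\left(\frac{13}{3} + 32041 + 10846\right) + 42909\right) = \left(-11523 + 17699\right) \left(\frac{128674}{3} + 42909\right) = 6176 \cdot \frac{257401}{3} = \frac{1589708576}{3}$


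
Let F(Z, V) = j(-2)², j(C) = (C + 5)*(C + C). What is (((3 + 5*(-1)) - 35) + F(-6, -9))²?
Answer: 11449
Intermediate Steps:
j(C) = 2*C*(5 + C) (j(C) = (5 + C)*(2*C) = 2*C*(5 + C))
F(Z, V) = 144 (F(Z, V) = (2*(-2)*(5 - 2))² = (2*(-2)*3)² = (-12)² = 144)
(((3 + 5*(-1)) - 35) + F(-6, -9))² = (((3 + 5*(-1)) - 35) + 144)² = (((3 - 5) - 35) + 144)² = ((-2 - 35) + 144)² = (-37 + 144)² = 107² = 11449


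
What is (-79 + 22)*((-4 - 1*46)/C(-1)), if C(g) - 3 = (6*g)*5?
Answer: -950/9 ≈ -105.56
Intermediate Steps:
C(g) = 3 + 30*g (C(g) = 3 + (6*g)*5 = 3 + 30*g)
(-79 + 22)*((-4 - 1*46)/C(-1)) = (-79 + 22)*((-4 - 1*46)/(3 + 30*(-1))) = -57*(-4 - 46)/(3 - 30) = -(-2850)/(-27) = -(-2850)*(-1)/27 = -57*50/27 = -950/9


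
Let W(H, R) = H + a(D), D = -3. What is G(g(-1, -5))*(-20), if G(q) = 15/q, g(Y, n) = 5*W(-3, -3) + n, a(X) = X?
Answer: 60/7 ≈ 8.5714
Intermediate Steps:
W(H, R) = -3 + H (W(H, R) = H - 3 = -3 + H)
g(Y, n) = -30 + n (g(Y, n) = 5*(-3 - 3) + n = 5*(-6) + n = -30 + n)
G(g(-1, -5))*(-20) = (15/(-30 - 5))*(-20) = (15/(-35))*(-20) = (15*(-1/35))*(-20) = -3/7*(-20) = 60/7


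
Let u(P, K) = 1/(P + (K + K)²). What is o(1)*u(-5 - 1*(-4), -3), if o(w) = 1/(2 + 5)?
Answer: 1/245 ≈ 0.0040816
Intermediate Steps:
o(w) = ⅐ (o(w) = 1/7 = ⅐)
u(P, K) = 1/(P + 4*K²) (u(P, K) = 1/(P + (2*K)²) = 1/(P + 4*K²))
o(1)*u(-5 - 1*(-4), -3) = 1/(7*((-5 - 1*(-4)) + 4*(-3)²)) = 1/(7*((-5 + 4) + 4*9)) = 1/(7*(-1 + 36)) = (⅐)/35 = (⅐)*(1/35) = 1/245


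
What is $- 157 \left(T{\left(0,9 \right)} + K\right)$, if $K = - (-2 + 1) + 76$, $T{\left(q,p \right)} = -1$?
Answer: $-11932$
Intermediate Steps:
$K = 77$ ($K = \left(-1\right) \left(-1\right) + 76 = 1 + 76 = 77$)
$- 157 \left(T{\left(0,9 \right)} + K\right) = - 157 \left(-1 + 77\right) = \left(-157\right) 76 = -11932$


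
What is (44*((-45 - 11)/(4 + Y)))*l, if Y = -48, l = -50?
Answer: -2800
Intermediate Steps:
(44*((-45 - 11)/(4 + Y)))*l = (44*((-45 - 11)/(4 - 48)))*(-50) = (44*(-56/(-44)))*(-50) = (44*(-56*(-1/44)))*(-50) = (44*(14/11))*(-50) = 56*(-50) = -2800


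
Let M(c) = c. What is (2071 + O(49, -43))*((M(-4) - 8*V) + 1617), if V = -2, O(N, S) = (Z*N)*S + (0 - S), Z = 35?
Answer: -116686899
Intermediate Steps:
O(N, S) = -S + 35*N*S (O(N, S) = (35*N)*S + (0 - S) = 35*N*S - S = -S + 35*N*S)
(2071 + O(49, -43))*((M(-4) - 8*V) + 1617) = (2071 - 43*(-1 + 35*49))*((-4 - 8*(-2)) + 1617) = (2071 - 43*(-1 + 1715))*((-4 + 16) + 1617) = (2071 - 43*1714)*(12 + 1617) = (2071 - 73702)*1629 = -71631*1629 = -116686899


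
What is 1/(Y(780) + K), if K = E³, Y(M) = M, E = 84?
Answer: 1/593484 ≈ 1.6850e-6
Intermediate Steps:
K = 592704 (K = 84³ = 592704)
1/(Y(780) + K) = 1/(780 + 592704) = 1/593484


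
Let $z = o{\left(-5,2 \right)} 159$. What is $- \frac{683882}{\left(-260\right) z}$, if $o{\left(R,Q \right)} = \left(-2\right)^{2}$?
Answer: $\frac{341941}{82680} \approx 4.1357$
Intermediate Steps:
$o{\left(R,Q \right)} = 4$
$z = 636$ ($z = 4 \cdot 159 = 636$)
$- \frac{683882}{\left(-260\right) z} = - \frac{683882}{\left(-260\right) 636} = - \frac{683882}{-165360} = \left(-683882\right) \left(- \frac{1}{165360}\right) = \frac{341941}{82680}$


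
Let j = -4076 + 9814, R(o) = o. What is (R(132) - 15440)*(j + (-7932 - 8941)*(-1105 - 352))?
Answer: -376419112292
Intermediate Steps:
j = 5738
(R(132) - 15440)*(j + (-7932 - 8941)*(-1105 - 352)) = (132 - 15440)*(5738 + (-7932 - 8941)*(-1105 - 352)) = -15308*(5738 - 16873*(-1457)) = -15308*(5738 + 24583961) = -15308*24589699 = -376419112292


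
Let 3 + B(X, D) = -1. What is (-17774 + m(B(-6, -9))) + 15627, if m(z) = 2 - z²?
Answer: -2161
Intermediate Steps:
B(X, D) = -4 (B(X, D) = -3 - 1 = -4)
(-17774 + m(B(-6, -9))) + 15627 = (-17774 + (2 - 1*(-4)²)) + 15627 = (-17774 + (2 - 1*16)) + 15627 = (-17774 + (2 - 16)) + 15627 = (-17774 - 14) + 15627 = -17788 + 15627 = -2161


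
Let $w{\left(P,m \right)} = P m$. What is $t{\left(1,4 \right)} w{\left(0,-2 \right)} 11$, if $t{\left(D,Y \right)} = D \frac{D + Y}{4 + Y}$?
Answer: $0$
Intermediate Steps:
$t{\left(D,Y \right)} = \frac{D \left(D + Y\right)}{4 + Y}$ ($t{\left(D,Y \right)} = D \frac{D + Y}{4 + Y} = \frac{D \left(D + Y\right)}{4 + Y}$)
$t{\left(1,4 \right)} w{\left(0,-2 \right)} 11 = 1 \frac{1}{4 + 4} \left(1 + 4\right) 0 \left(-2\right) 11 = 1 \cdot \frac{1}{8} \cdot 5 \cdot 0 \cdot 11 = \frac{5}{8} \cdot 0 \cdot 11 = 0 \cdot 11 = 0$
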